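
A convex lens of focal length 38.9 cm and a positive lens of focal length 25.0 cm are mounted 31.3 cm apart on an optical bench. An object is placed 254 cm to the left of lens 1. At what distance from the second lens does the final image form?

Lens 1: 1/d_i1 = 1/f₁ − 1/d_o1 = 1/(38.9) − 1/(254) = 0.02177, so d_i1 = 45.93 cm.
The intermediate image is 45.93 cm to the right of lens 1, which lies 14.63 cm to the right of lens 2 — a virtual object — so d_o2 = −14.63 cm.
Lens 2: 1/d_i2 = 1/f₂ − 1/d_o2 = 1/(25.0) − 1/(-14.63) = 0.1084, so d_i2 = 9.23 cm.
The final image is real, 9.23 cm to the right of lens 2 (overall magnification ≈ -0.11).

9.23 cm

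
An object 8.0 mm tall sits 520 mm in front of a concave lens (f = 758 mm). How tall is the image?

For a concave lens, f = -758 mm.
1/d_i = 1/f − 1/d_o = 1/(-758.0) − 1/(520) = -0.003242, so d_i = -308.4 mm.
m = −d_i/d_o = +0.5931.
|h_i| = |m|·h_o = 0.5931 × 8.0 = 4.74 mm. The image is virtual, upright and reduced, on the same side as the object.

4.74 mm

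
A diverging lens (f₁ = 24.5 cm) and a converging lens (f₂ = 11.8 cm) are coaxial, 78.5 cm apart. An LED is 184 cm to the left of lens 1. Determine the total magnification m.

f₁ = −24.5 cm (diverging).
Lens 1: 1/d_i1 = 1/(-24.5) − 1/(184) = -0.04625, so d_i1 = -21.62 cm; m₁ = −d_i1/d_o1 = +0.1175.
d_o2 = 78.5 − (-21.62) = 100.1 cm.
Lens 2: 1/d_i2 = 1/(11.8) − 1/(100.1) = 0.07476, so d_i2 = 13.38 cm; m₂ = −d_i2/d_o2 = -0.1336.
m = m₁·m₂ = (+0.1175)(-0.1336) = -0.0157.

m = -0.0157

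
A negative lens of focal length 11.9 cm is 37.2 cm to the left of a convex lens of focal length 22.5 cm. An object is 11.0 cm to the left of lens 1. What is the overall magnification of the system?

f₁ = −11.9 cm (diverging).
Lens 1: 1/d_i1 = 1/(-11.9) − 1/(11.0) = -0.1749, so d_i1 = -5.716 cm; m₁ = −d_i1/d_o1 = +0.5196.
d_o2 = 37.2 − (-5.716) = 42.92 cm.
Lens 2: 1/d_i2 = 1/(22.5) − 1/(42.92) = 0.02115, so d_i2 = 47.29 cm; m₂ = −d_i2/d_o2 = -1.102.
m = m₁·m₂ = (+0.5196)(-1.102) = -0.573.

m = -0.573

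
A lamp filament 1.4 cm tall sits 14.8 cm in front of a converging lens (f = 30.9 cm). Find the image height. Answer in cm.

1/d_i = 1/f − 1/d_o = 1/(30.90) − 1/(14.8) = -0.03521, so d_i = -28.40 cm.
m = −d_i/d_o = +1.919.
|h_i| = |m|·h_o = 1.919 × 1.4 = 2.69 cm. The image is virtual, upright and enlarged, on the same side as the object.

2.69 cm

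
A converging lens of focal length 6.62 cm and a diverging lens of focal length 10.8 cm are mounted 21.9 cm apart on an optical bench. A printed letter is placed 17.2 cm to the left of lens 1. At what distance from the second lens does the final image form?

Lens 1: 1/d_i1 = 1/f₁ − 1/d_o1 = 1/(6.62) − 1/(17.2) = 0.09292, so d_i1 = 10.76 cm.
The intermediate image is 10.76 cm to the right of lens 1, which is 21.9 − (10.76) = 11.14 cm to the left of lens 2, so d_o2 = +11.14 cm.
Lens 2 is diverging, so f₂ = −10.8 cm.
Lens 2: 1/d_i2 = 1/f₂ − 1/d_o2 = 1/(-10.8) − 1/(11.14) = -0.1824, so d_i2 = -5.48 cm.
The final image is virtual, 5.48 cm to the left of lens 2 (overall magnification ≈ -0.31).

5.48 cm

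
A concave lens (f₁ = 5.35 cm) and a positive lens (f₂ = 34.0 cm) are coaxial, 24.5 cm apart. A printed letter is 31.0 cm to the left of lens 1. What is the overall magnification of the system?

m = +1.01

f₁ = −5.35 cm (diverging).
Lens 1: 1/d_i1 = 1/(-5.35) − 1/(31.0) = -0.2192, so d_i1 = -4.563 cm; m₁ = −d_i1/d_o1 = +0.1472.
d_o2 = 24.5 − (-4.563) = 29.06 cm.
Lens 2: 1/d_i2 = 1/(34.0) − 1/(29.06) = -0.005000, so d_i2 = -200.0 cm; m₂ = −d_i2/d_o2 = +6.883.
m = m₁·m₂ = (+0.1472)(+6.883) = +1.01.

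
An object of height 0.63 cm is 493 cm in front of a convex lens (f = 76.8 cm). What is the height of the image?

1/d_i = 1/f − 1/d_o = 1/(76.80) − 1/(493) = 0.01099, so d_i = 90.97 cm.
m = −d_i/d_o = -0.1845.
|h_i| = |m|·h_o = 0.1845 × 0.63 = 0.116 cm. The image is real, inverted and reduced, on the far side of the lens.

0.116 cm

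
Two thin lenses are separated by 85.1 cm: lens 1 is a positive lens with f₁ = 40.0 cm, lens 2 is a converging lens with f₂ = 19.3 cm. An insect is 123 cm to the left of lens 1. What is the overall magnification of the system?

m = +1.43

Lens 1: 1/d_i1 = 1/(40.0) − 1/(123) = 0.01687, so d_i1 = 59.28 cm; m₁ = −d_i1/d_o1 = -0.4820.
d_o2 = 85.1 − (59.28) = 25.82 cm.
Lens 2: 1/d_i2 = 1/(19.3) − 1/(25.82) = 0.01308, so d_i2 = 76.43 cm; m₂ = −d_i2/d_o2 = -2.960.
m = m₁·m₂ = (-0.4820)(-2.960) = +1.43.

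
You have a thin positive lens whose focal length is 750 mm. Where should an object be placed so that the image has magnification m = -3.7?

953 mm

m = −d_i/d_o ⇒ d_i = −m·d_o.
1/f = 1/d_o + 1/d_i = 1/d_o − 1/(m·d_o) = (1 − 1/m)/d_o, so d_o = f(1 − 1/m) = (750.0)(1 − 1/(-3.7)) = 953 mm.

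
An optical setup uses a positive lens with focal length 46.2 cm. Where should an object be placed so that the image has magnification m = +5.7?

m = −d_i/d_o ⇒ d_i = −m·d_o.
1/f = 1/d_o + 1/d_i = 1/d_o − 1/(m·d_o) = (1 − 1/m)/d_o, so d_o = f(1 − 1/m) = (46.20)(1 − 1/(+5.7)) = 38.1 cm.

38.1 cm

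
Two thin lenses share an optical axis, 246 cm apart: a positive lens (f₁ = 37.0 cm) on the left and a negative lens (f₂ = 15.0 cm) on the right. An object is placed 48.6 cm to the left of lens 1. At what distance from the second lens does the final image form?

12.9 cm

Lens 1: 1/d_i1 = 1/f₁ − 1/d_o1 = 1/(37.0) − 1/(48.6) = 0.006451, so d_i1 = 155.0 cm.
The intermediate image is 155.0 cm to the right of lens 1, which is 246 − (155.0) = 91.00 cm to the left of lens 2, so d_o2 = +91.00 cm.
Lens 2 is diverging, so f₂ = −15.0 cm.
Lens 2: 1/d_i2 = 1/f₂ − 1/d_o2 = 1/(-15.0) − 1/(91.00) = -0.07766, so d_i2 = -12.9 cm.
The final image is virtual, 12.9 cm to the left of lens 2 (overall magnification ≈ -0.45).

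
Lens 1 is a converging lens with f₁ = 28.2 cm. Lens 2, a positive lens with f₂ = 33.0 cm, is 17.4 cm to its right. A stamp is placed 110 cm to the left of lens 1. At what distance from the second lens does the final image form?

12.7 cm

Lens 1: 1/d_i1 = 1/f₁ − 1/d_o1 = 1/(28.2) − 1/(110) = 0.02637, so d_i1 = 37.92 cm.
The intermediate image is 37.92 cm to the right of lens 1, which lies 20.52 cm to the right of lens 2 — a virtual object — so d_o2 = −20.52 cm.
Lens 2: 1/d_i2 = 1/f₂ − 1/d_o2 = 1/(33.0) − 1/(-20.52) = 0.07904, so d_i2 = 12.7 cm.
The final image is real, 12.7 cm to the right of lens 2 (overall magnification ≈ -0.21).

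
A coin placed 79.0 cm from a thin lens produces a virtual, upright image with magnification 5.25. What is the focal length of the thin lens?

m = −d_i/d_o ⇒ d_i = −m·d_o = −(+5.25)·(79.0) = -414.8 cm.
1/f = 1/d_o + 1/d_i = 1/(79.0) + 1/(-414.8) = 0.01025, so f = 97.6 cm.
Since f is positive, the thin lens is converging.

f = 97.6 cm (converging)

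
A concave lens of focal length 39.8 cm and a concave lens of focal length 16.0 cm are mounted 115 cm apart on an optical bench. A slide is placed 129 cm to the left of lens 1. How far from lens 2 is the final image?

Lens 1 is diverging, so f₁ = −39.8 cm.
Lens 1: 1/d_i1 = 1/f₁ − 1/d_o1 = 1/(-39.8) − 1/(129) = -0.03288, so d_i1 = -30.42 cm.
The intermediate image is 30.42 cm to the left of lens 1 (virtual), which is 115 − (-30.42) = 145.4 cm to the left of lens 2, so d_o2 = +145.4 cm.
Lens 2 is diverging, so f₂ = −16.0 cm.
Lens 2: 1/d_i2 = 1/f₂ − 1/d_o2 = 1/(-16.0) − 1/(145.4) = -0.06938, so d_i2 = -14.4 cm.
The final image is virtual, 14.4 cm to the left of lens 2 (overall magnification ≈ 0.023).

14.4 cm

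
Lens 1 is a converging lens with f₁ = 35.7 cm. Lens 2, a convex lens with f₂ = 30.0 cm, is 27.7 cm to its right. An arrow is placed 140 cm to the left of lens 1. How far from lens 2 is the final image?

12.1 cm

Lens 1: 1/d_i1 = 1/f₁ − 1/d_o1 = 1/(35.7) − 1/(140) = 0.02087, so d_i1 = 47.92 cm.
The intermediate image is 47.92 cm to the right of lens 1, which lies 20.22 cm to the right of lens 2 — a virtual object — so d_o2 = −20.22 cm.
Lens 2: 1/d_i2 = 1/f₂ − 1/d_o2 = 1/(30.0) − 1/(-20.22) = 0.08279, so d_i2 = 12.1 cm.
The final image is real, 12.1 cm to the right of lens 2 (overall magnification ≈ -0.20).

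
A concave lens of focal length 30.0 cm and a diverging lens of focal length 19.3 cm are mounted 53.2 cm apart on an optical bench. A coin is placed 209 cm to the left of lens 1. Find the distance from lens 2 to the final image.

15.5 cm

Lens 1 is diverging, so f₁ = −30.0 cm.
Lens 1: 1/d_i1 = 1/f₁ − 1/d_o1 = 1/(-30.0) − 1/(209) = -0.03812, so d_i1 = -26.23 cm.
The intermediate image is 26.23 cm to the left of lens 1 (virtual), which is 53.2 − (-26.23) = 79.43 cm to the left of lens 2, so d_o2 = +79.43 cm.
Lens 2 is diverging, so f₂ = −19.3 cm.
Lens 2: 1/d_i2 = 1/f₂ − 1/d_o2 = 1/(-19.3) − 1/(79.43) = -0.06440, so d_i2 = -15.5 cm.
The final image is virtual, 15.5 cm to the left of lens 2 (overall magnification ≈ 0.025).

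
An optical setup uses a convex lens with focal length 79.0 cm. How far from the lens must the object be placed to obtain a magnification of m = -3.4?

m = −d_i/d_o ⇒ d_i = −m·d_o.
1/f = 1/d_o + 1/d_i = 1/d_o − 1/(m·d_o) = (1 − 1/m)/d_o, so d_o = f(1 − 1/m) = (79.00)(1 − 1/(-3.4)) = 102 cm.

102 cm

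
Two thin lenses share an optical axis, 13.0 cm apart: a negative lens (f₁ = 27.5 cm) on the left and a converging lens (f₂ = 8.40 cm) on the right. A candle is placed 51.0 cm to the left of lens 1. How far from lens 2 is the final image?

Lens 1 is diverging, so f₁ = −27.5 cm.
Lens 1: 1/d_i1 = 1/f₁ − 1/d_o1 = 1/(-27.5) − 1/(51.0) = -0.05597, so d_i1 = -17.87 cm.
The intermediate image is 17.87 cm to the left of lens 1 (virtual), which is 13.0 − (-17.87) = 30.87 cm to the left of lens 2, so d_o2 = +30.87 cm.
Lens 2: 1/d_i2 = 1/f₂ − 1/d_o2 = 1/(8.40) − 1/(30.87) = 0.08665, so d_i2 = 11.5 cm.
The final image is real, 11.5 cm to the right of lens 2 (overall magnification ≈ -0.13).

11.5 cm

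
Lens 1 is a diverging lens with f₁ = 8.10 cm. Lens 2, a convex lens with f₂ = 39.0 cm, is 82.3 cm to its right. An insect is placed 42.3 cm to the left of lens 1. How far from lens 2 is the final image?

Lens 1 is diverging, so f₁ = −8.10 cm.
Lens 1: 1/d_i1 = 1/f₁ − 1/d_o1 = 1/(-8.10) − 1/(42.3) = -0.1471, so d_i1 = -6.798 cm.
The intermediate image is 6.798 cm to the left of lens 1 (virtual), which is 82.3 − (-6.798) = 89.10 cm to the left of lens 2, so d_o2 = +89.10 cm.
Lens 2: 1/d_i2 = 1/f₂ − 1/d_o2 = 1/(39.0) − 1/(89.10) = 0.01442, so d_i2 = 69.4 cm.
The final image is real, 69.4 cm to the right of lens 2 (overall magnification ≈ -0.13).

69.4 cm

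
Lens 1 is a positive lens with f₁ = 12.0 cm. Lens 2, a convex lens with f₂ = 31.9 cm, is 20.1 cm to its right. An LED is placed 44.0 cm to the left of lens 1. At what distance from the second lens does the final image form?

Lens 1: 1/d_i1 = 1/f₁ − 1/d_o1 = 1/(12.0) − 1/(44.0) = 0.06061, so d_i1 = 16.50 cm.
The intermediate image is 16.50 cm to the right of lens 1, which is 20.1 − (16.50) = 3.600 cm to the left of lens 2, so d_o2 = +3.600 cm.
Lens 2: 1/d_i2 = 1/f₂ − 1/d_o2 = 1/(31.9) − 1/(3.600) = -0.2464, so d_i2 = -4.06 cm.
The final image is virtual, 4.06 cm to the left of lens 2 (overall magnification ≈ -0.42).

4.06 cm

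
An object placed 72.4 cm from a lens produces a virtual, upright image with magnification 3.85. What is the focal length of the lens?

f = 97.8 cm (converging)

m = −d_i/d_o ⇒ d_i = −m·d_o = −(+3.85)·(72.4) = -278.7 cm.
1/f = 1/d_o + 1/d_i = 1/(72.4) + 1/(-278.7) = 0.01022, so f = 97.8 cm.
Since f is positive, the lens is converging.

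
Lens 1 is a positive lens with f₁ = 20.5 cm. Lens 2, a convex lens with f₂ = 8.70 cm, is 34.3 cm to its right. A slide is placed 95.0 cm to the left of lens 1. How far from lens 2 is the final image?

131 cm

Lens 1: 1/d_i1 = 1/f₁ − 1/d_o1 = 1/(20.5) − 1/(95.0) = 0.03825, so d_i1 = 26.14 cm.
The intermediate image is 26.14 cm to the right of lens 1, which is 34.3 − (26.14) = 8.160 cm to the left of lens 2, so d_o2 = +8.160 cm.
Lens 2: 1/d_i2 = 1/f₂ − 1/d_o2 = 1/(8.70) − 1/(8.160) = -0.007606, so d_i2 = -131 cm.
The final image is virtual, 131 cm to the left of lens 2 (overall magnification ≈ -4.4).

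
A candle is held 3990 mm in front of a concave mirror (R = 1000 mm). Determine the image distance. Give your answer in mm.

572 mm

f = R/2 = 1000/2 = 500.0 mm.
Mirror equation: 1/d_i = 1/f − 1/d_o = 1/(500.0) − 1/(3990) = 0.002000 − 0.0002506 = 0.001749, so d_i = 572 mm.
The image is real, inverted and reduced, in front of the mirror.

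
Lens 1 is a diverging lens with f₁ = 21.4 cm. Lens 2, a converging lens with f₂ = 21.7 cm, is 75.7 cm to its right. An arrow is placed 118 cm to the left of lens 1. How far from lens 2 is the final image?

Lens 1 is diverging, so f₁ = −21.4 cm.
Lens 1: 1/d_i1 = 1/f₁ − 1/d_o1 = 1/(-21.4) − 1/(118) = -0.05520, so d_i1 = -18.11 cm.
The intermediate image is 18.11 cm to the left of lens 1 (virtual), which is 75.7 − (-18.11) = 93.81 cm to the left of lens 2, so d_o2 = +93.81 cm.
Lens 2: 1/d_i2 = 1/f₂ − 1/d_o2 = 1/(21.7) − 1/(93.81) = 0.03542, so d_i2 = 28.2 cm.
The final image is real, 28.2 cm to the right of lens 2 (overall magnification ≈ -0.046).

28.2 cm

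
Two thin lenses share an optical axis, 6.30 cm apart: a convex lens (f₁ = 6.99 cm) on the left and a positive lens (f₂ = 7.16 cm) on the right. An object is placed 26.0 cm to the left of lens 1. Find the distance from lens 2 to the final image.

Lens 1: 1/d_i1 = 1/f₁ − 1/d_o1 = 1/(6.99) − 1/(26.0) = 0.1046, so d_i1 = 9.560 cm.
The intermediate image is 9.560 cm to the right of lens 1, which lies 3.260 cm to the right of lens 2 — a virtual object — so d_o2 = −3.260 cm.
Lens 2: 1/d_i2 = 1/f₂ − 1/d_o2 = 1/(7.16) − 1/(-3.260) = 0.4464, so d_i2 = 2.24 cm.
The final image is real, 2.24 cm to the right of lens 2 (overall magnification ≈ -0.25).

2.24 cm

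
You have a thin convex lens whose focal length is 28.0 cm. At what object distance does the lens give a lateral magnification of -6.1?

m = −d_i/d_o ⇒ d_i = −m·d_o.
1/f = 1/d_o + 1/d_i = 1/d_o − 1/(m·d_o) = (1 − 1/m)/d_o, so d_o = f(1 − 1/m) = (28.00)(1 − 1/(-6.1)) = 32.6 cm.

32.6 cm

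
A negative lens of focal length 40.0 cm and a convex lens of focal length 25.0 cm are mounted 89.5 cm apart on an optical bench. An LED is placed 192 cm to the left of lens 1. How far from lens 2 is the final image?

Lens 1 is diverging, so f₁ = −40.0 cm.
Lens 1: 1/d_i1 = 1/f₁ − 1/d_o1 = 1/(-40.0) − 1/(192) = -0.03021, so d_i1 = -33.10 cm.
The intermediate image is 33.10 cm to the left of lens 1 (virtual), which is 89.5 − (-33.10) = 122.6 cm to the left of lens 2, so d_o2 = +122.6 cm.
Lens 2: 1/d_i2 = 1/f₂ − 1/d_o2 = 1/(25.0) − 1/(122.6) = 0.03184, so d_i2 = 31.4 cm.
The final image is real, 31.4 cm to the right of lens 2 (overall magnification ≈ -0.044).

31.4 cm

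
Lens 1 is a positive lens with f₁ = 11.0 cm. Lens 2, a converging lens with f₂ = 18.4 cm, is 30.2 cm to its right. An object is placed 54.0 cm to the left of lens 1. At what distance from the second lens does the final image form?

150 cm

Lens 1: 1/d_i1 = 1/f₁ − 1/d_o1 = 1/(11.0) − 1/(54.0) = 0.07239, so d_i1 = 13.81 cm.
The intermediate image is 13.81 cm to the right of lens 1, which is 30.2 − (13.81) = 16.39 cm to the left of lens 2, so d_o2 = +16.39 cm.
Lens 2: 1/d_i2 = 1/f₂ − 1/d_o2 = 1/(18.4) − 1/(16.39) = -0.006665, so d_i2 = -150 cm.
The final image is virtual, 150 cm to the left of lens 2 (overall magnification ≈ -2.3).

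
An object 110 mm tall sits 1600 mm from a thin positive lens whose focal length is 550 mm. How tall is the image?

1/d_i = 1/f − 1/d_o = 1/(550.0) − 1/(1600) = 0.001193, so d_i = 838.1 mm.
m = −d_i/d_o = -0.5238.
|h_i| = |m|·h_o = 0.5238 × 110 = 57.6 mm. The image is real, inverted and reduced, on the far side of the lens.

57.6 mm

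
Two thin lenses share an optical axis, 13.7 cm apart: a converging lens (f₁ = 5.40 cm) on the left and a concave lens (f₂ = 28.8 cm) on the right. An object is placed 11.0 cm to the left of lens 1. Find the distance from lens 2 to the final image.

2.79 cm

Lens 1: 1/d_i1 = 1/f₁ − 1/d_o1 = 1/(5.40) − 1/(11.0) = 0.09428, so d_i1 = 10.61 cm.
The intermediate image is 10.61 cm to the right of lens 1, which is 13.7 − (10.61) = 3.090 cm to the left of lens 2, so d_o2 = +3.090 cm.
Lens 2 is diverging, so f₂ = −28.8 cm.
Lens 2: 1/d_i2 = 1/f₂ − 1/d_o2 = 1/(-28.8) − 1/(3.090) = -0.3583, so d_i2 = -2.79 cm.
The final image is virtual, 2.79 cm to the left of lens 2 (overall magnification ≈ -0.87).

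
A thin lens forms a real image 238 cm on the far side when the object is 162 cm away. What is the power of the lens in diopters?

d_i = +238 cm.
1/f = 1/d_o + 1/d_i = 1/(162) + 1/(238) = 0.01037 cm⁻¹.
f = 96.39 cm = 0.9639 m, so P = 1/f = +1.04 D.

P = +1.04 D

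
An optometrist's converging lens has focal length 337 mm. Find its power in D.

P = +2.97 D

f = 33.7 cm = 0.337 m.
P = 1/f = 1/(0.337 m) = +2.97 D.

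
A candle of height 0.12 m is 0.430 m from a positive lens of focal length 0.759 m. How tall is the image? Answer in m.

0.277 m

1/d_i = 1/f − 1/d_o = 1/(0.7590) − 1/(0.430) = -1.008, so d_i = -0.9920 m.
m = −d_i/d_o = +2.307.
|h_i| = |m|·h_o = 2.307 × 0.12 = 0.277 m. The image is virtual, upright and enlarged, on the same side as the object.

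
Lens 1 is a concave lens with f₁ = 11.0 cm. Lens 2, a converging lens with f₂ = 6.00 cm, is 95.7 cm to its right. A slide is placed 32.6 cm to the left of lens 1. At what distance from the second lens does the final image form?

6.37 cm

Lens 1 is diverging, so f₁ = −11.0 cm.
Lens 1: 1/d_i1 = 1/f₁ − 1/d_o1 = 1/(-11.0) − 1/(32.6) = -0.1216, so d_i1 = -8.225 cm.
The intermediate image is 8.225 cm to the left of lens 1 (virtual), which is 95.7 − (-8.225) = 103.9 cm to the left of lens 2, so d_o2 = +103.9 cm.
Lens 2: 1/d_i2 = 1/f₂ − 1/d_o2 = 1/(6.00) − 1/(103.9) = 0.1570, so d_i2 = 6.37 cm.
The final image is real, 6.37 cm to the right of lens 2 (overall magnification ≈ -0.015).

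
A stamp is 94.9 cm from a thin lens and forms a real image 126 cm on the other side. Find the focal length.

f = 54.1 cm (converging)

Real image ⇒ d_i = +126 cm.
1/f = 1/d_o + 1/d_i = 1/(94.9) + 1/(126) = 0.01847, so f = 54.1 cm.
Since f is positive, the thin lens is converging.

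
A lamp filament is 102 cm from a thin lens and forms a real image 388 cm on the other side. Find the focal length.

f = 80.8 cm (converging)

Real image ⇒ d_i = +388 cm.
1/f = 1/d_o + 1/d_i = 1/(102) + 1/(388) = 0.01238, so f = 80.8 cm.
Since f is positive, the thin lens is converging.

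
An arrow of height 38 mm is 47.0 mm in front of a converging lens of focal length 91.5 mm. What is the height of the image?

1/d_i = 1/f − 1/d_o = 1/(91.50) − 1/(47.0) = -0.01035, so d_i = -96.64 mm.
m = −d_i/d_o = +2.056.
|h_i| = |m|·h_o = 2.056 × 38 = 78.1 mm. The image is virtual, upright and enlarged, on the same side as the object.

78.1 mm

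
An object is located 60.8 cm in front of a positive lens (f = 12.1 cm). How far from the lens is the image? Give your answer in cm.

15.1 cm

Thin-lens equation: 1/q = 1/f − 1/p = 1/(12.10) − 1/(60.8) = 0.08264 − 0.01645 = 0.06620, so q = 15.1 cm.
The image is real, inverted and reduced, on the far side of the lens.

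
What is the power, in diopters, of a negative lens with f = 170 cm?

For a negative lens, f = −170 cm.
f = -170 cm = -1.70 m.
P = 1/f = 1/(-1.70 m) = -0.588 D.

P = -0.588 D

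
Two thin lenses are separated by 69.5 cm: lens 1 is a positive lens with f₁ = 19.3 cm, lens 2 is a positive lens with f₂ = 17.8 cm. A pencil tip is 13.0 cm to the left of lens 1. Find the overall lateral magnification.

Lens 1: 1/d_i1 = 1/(19.3) − 1/(13.0) = -0.02511, so d_i1 = -39.83 cm; m₁ = −d_i1/d_o1 = +3.064.
d_o2 = 69.5 − (-39.83) = 109.3 cm.
Lens 2: 1/d_i2 = 1/(17.8) − 1/(109.3) = 0.04703, so d_i2 = 21.26 cm; m₂ = −d_i2/d_o2 = -0.1945.
m = m₁·m₂ = (+3.064)(-0.1945) = -0.596.

m = -0.596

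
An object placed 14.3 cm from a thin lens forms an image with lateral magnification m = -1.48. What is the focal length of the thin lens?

f = 8.53 cm (converging)

m = −d_i/d_o ⇒ d_i = −m·d_o = −(-1.48)·(14.3) = 21.16 cm.
1/f = 1/d_o + 1/d_i = 1/(14.3) + 1/(21.16) = 0.1172, so f = 8.53 cm.
Since f is positive, the thin lens is converging.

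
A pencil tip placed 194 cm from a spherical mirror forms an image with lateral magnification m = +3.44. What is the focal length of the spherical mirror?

f = 274 cm (concave)

m = −d_i/d_o ⇒ d_i = −m·d_o = −(+3.44)·(194) = -667.4 cm.
1/f = 1/d_o + 1/d_i = 1/(194) + 1/(-667.4) = 0.003656, so f = 274 cm.
Since f is positive, the spherical mirror is concave.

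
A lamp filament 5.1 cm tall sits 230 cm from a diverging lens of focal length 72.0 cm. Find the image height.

For a diverging lens, f = -72.0 cm.
1/d_i = 1/f − 1/d_o = 1/(-72.00) − 1/(230) = -0.01824, so d_i = -54.83 cm.
m = −d_i/d_o = +0.2384.
|h_i| = |m|·h_o = 0.2384 × 5.1 = 1.22 cm. The image is virtual, upright and reduced, on the same side as the object.

1.22 cm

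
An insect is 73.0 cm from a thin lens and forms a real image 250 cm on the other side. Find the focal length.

f = 56.5 cm (converging)

Real image ⇒ d_i = +250 cm.
1/f = 1/d_o + 1/d_i = 1/(73.0) + 1/(250) = 0.01770, so f = 56.5 cm.
Since f is positive, the thin lens is converging.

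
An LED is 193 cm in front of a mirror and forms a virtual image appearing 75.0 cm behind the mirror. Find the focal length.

f = -123 cm (convex)

Virtual image ⇒ d_i = −75.0 cm.
1/f = 1/d_o + 1/d_i = 1/(193) + 1/(-75.0) = -0.008152, so f = -123 cm.
Since f is negative, the mirror is convex.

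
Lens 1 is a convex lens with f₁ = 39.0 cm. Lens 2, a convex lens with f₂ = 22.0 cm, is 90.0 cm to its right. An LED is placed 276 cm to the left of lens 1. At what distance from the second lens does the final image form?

43.4 cm

Lens 1: 1/d_i1 = 1/f₁ − 1/d_o1 = 1/(39.0) − 1/(276) = 0.02202, so d_i1 = 45.42 cm.
The intermediate image is 45.42 cm to the right of lens 1, which is 90.0 − (45.42) = 44.58 cm to the left of lens 2, so d_o2 = +44.58 cm.
Lens 2: 1/d_i2 = 1/f₂ − 1/d_o2 = 1/(22.0) − 1/(44.58) = 0.02302, so d_i2 = 43.4 cm.
The final image is real, 43.4 cm to the right of lens 2 (overall magnification ≈ 0.16).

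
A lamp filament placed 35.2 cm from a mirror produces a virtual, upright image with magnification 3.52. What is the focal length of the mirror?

m = −d_i/d_o ⇒ d_i = −m·d_o = −(+3.52)·(35.2) = -123.9 cm.
1/f = 1/d_o + 1/d_i = 1/(35.2) + 1/(-123.9) = 0.02034, so f = 49.2 cm.
Since f is positive, the mirror is concave.

f = 49.2 cm (concave)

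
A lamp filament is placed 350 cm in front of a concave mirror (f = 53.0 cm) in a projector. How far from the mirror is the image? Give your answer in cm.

62.5 cm

Mirror equation: 1/s_i = 1/f − 1/s_o = 1/(53.00) − 1/(350) = 0.01887 − 0.002857 = 0.01601, so s_i = 62.5 cm.
The image is real, inverted and reduced, in front of the mirror.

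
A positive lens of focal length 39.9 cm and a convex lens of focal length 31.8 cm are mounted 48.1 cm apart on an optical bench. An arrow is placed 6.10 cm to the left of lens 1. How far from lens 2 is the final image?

Lens 1: 1/d_i1 = 1/f₁ − 1/d_o1 = 1/(39.9) − 1/(6.10) = -0.1389, so d_i1 = -7.201 cm.
The intermediate image is 7.201 cm to the left of lens 1 (virtual), which is 48.1 − (-7.201) = 55.30 cm to the left of lens 2, so d_o2 = +55.30 cm.
Lens 2: 1/d_i2 = 1/f₂ − 1/d_o2 = 1/(31.8) − 1/(55.30) = 0.01336, so d_i2 = 74.8 cm.
The final image is real, 74.8 cm to the right of lens 2 (overall magnification ≈ -1.6).

74.8 cm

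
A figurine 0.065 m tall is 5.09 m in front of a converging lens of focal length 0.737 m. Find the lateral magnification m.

m = -0.169

1/d_i = 1/f − 1/d_o = 1/(0.7370) − 1/(5.09) = 1.160, so d_i = 0.8618 m.
m = −d_i/d_o = −(0.8618)/(5.09) = -0.169.
The image is real, inverted and reduced, on the far side of the lens.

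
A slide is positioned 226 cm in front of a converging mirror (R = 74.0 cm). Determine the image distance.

44.2 cm

f = R/2 = 74.0/2 = 37.00 cm.
Mirror equation: 1/q = 1/f − 1/p = 1/(37.00) − 1/(226) = 0.02703 − 0.004425 = 0.02260, so q = 44.2 cm.
The image is real, inverted and reduced, in front of the mirror.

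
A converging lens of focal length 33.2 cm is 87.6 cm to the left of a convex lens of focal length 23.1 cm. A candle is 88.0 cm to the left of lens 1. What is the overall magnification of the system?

Lens 1: 1/d_i1 = 1/(33.2) − 1/(88.0) = 0.01876, so d_i1 = 53.31 cm; m₁ = −d_i1/d_o1 = -0.6058.
d_o2 = 87.6 − (53.31) = 34.29 cm.
Lens 2: 1/d_i2 = 1/(23.1) − 1/(34.29) = 0.01413, so d_i2 = 70.79 cm; m₂ = −d_i2/d_o2 = -2.064.
m = m₁·m₂ = (-0.6058)(-2.064) = +1.25.

m = +1.25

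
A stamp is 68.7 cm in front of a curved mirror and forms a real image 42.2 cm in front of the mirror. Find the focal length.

Real image ⇒ d_i = +42.2 cm.
1/f = 1/d_o + 1/d_i = 1/(68.7) + 1/(42.2) = 0.03825, so f = 26.1 cm.
Since f is positive, the curved mirror is concave.

f = 26.1 cm (concave)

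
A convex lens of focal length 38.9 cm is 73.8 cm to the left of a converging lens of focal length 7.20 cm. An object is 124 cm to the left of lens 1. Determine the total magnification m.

Lens 1: 1/d_i1 = 1/(38.9) − 1/(124) = 0.01764, so d_i1 = 56.68 cm; m₁ = −d_i1/d_o1 = -0.4571.
d_o2 = 73.8 − (56.68) = 17.12 cm.
Lens 2: 1/d_i2 = 1/(7.20) − 1/(17.12) = 0.08048, so d_i2 = 12.43 cm; m₂ = −d_i2/d_o2 = -0.7258.
m = m₁·m₂ = (-0.4571)(-0.7258) = +0.332.

m = +0.332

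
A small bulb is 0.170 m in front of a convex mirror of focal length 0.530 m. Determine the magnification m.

m = +0.757

For a convex mirror, f = -0.530 m.
1/d_i = 1/f − 1/d_o = 1/(-0.5300) − 1/(0.170) = -7.769, so d_i = -0.1287 m.
m = −d_i/d_o = −(-0.1287)/(0.170) = +0.757.
The image is virtual, upright and reduced, behind the mirror.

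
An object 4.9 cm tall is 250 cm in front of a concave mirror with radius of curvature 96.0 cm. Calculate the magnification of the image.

f = R/2 = 96.0/2 = 48.00 cm.
1/d_i = 1/f − 1/d_o = 1/(48.00) − 1/(250) = 0.01683, so d_i = 59.41 cm.
m = −d_i/d_o = −(59.41)/(250) = -0.238.
The image is real, inverted and reduced, in front of the mirror.

m = -0.238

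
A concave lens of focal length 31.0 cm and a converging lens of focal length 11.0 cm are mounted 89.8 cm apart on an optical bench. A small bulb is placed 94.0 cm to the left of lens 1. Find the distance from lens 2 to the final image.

12.2 cm

Lens 1 is diverging, so f₁ = −31.0 cm.
Lens 1: 1/d_i1 = 1/f₁ − 1/d_o1 = 1/(-31.0) − 1/(94.0) = -0.04290, so d_i1 = -23.31 cm.
The intermediate image is 23.31 cm to the left of lens 1 (virtual), which is 89.8 − (-23.31) = 113.1 cm to the left of lens 2, so d_o2 = +113.1 cm.
Lens 2: 1/d_i2 = 1/f₂ − 1/d_o2 = 1/(11.0) − 1/(113.1) = 0.08207, so d_i2 = 12.2 cm.
The final image is real, 12.2 cm to the right of lens 2 (overall magnification ≈ -0.027).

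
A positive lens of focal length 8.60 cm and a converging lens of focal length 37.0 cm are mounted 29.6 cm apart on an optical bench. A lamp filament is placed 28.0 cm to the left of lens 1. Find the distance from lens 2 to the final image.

Lens 1: 1/d_i1 = 1/f₁ − 1/d_o1 = 1/(8.60) − 1/(28.0) = 0.08056, so d_i1 = 12.41 cm.
The intermediate image is 12.41 cm to the right of lens 1, which is 29.6 − (12.41) = 17.19 cm to the left of lens 2, so d_o2 = +17.19 cm.
Lens 2: 1/d_i2 = 1/f₂ − 1/d_o2 = 1/(37.0) − 1/(17.19) = -0.03115, so d_i2 = -32.1 cm.
The final image is virtual, 32.1 cm to the left of lens 2 (overall magnification ≈ -0.83).

32.1 cm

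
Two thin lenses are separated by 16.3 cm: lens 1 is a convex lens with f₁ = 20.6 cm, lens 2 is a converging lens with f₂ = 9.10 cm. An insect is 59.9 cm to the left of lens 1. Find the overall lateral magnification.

Lens 1: 1/d_i1 = 1/(20.6) − 1/(59.9) = 0.03185, so d_i1 = 31.40 cm; m₁ = −d_i1/d_o1 = -0.5242.
d_o2 = 16.3 − (31.40) = -15.10 cm (virtual object).
Lens 2: 1/d_i2 = 1/(9.10) − 1/(-15.10) = 0.1761, so d_i2 = 5.678 cm; m₂ = −d_i2/d_o2 = +0.3760.
m = m₁·m₂ = (-0.5242)(+0.3760) = -0.197.

m = -0.197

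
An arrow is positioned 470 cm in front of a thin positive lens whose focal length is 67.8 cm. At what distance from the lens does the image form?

Lens equation: 1/q = 1/f − 1/p = 1/(67.80) − 1/(470) = 0.01475 − 0.002128 = 0.01262, so q = 79.2 cm.
The image is real, inverted and reduced, on the far side of the lens.

79.2 cm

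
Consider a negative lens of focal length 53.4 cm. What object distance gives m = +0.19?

228 cm

For a negative lens, f = -53.4 cm.
m = −d_i/d_o ⇒ d_i = −m·d_o.
1/f = 1/d_o + 1/d_i = 1/d_o − 1/(m·d_o) = (1 − 1/m)/d_o, so d_o = f(1 − 1/m) = (-53.40)(1 − 1/(+0.19)) = 228 cm.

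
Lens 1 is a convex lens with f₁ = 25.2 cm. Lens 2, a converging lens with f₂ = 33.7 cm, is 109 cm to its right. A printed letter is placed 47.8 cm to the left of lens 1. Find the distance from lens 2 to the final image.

85.3 cm

Lens 1: 1/d_i1 = 1/f₁ − 1/d_o1 = 1/(25.2) − 1/(47.8) = 0.01876, so d_i1 = 53.30 cm.
The intermediate image is 53.30 cm to the right of lens 1, which is 109 − (53.30) = 55.70 cm to the left of lens 2, so d_o2 = +55.70 cm.
Lens 2: 1/d_i2 = 1/f₂ − 1/d_o2 = 1/(33.7) − 1/(55.70) = 0.01172, so d_i2 = 85.3 cm.
The final image is real, 85.3 cm to the right of lens 2 (overall magnification ≈ 1.7).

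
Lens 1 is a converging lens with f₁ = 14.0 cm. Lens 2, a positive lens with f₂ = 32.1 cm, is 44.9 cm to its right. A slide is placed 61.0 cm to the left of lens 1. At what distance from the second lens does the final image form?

Lens 1: 1/d_i1 = 1/f₁ − 1/d_o1 = 1/(14.0) − 1/(61.0) = 0.05504, so d_i1 = 18.17 cm.
The intermediate image is 18.17 cm to the right of lens 1, which is 44.9 − (18.17) = 26.73 cm to the left of lens 2, so d_o2 = +26.73 cm.
Lens 2: 1/d_i2 = 1/f₂ − 1/d_o2 = 1/(32.1) − 1/(26.73) = -0.006259, so d_i2 = -160 cm.
The final image is virtual, 160 cm to the left of lens 2 (overall magnification ≈ -1.8).

160 cm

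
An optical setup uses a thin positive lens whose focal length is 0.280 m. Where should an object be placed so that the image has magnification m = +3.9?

0.208 m

m = −d_i/d_o ⇒ d_i = −m·d_o.
1/f = 1/d_o + 1/d_i = 1/d_o − 1/(m·d_o) = (1 − 1/m)/d_o, so d_o = f(1 − 1/m) = (0.2800)(1 − 1/(+3.9)) = 0.208 m.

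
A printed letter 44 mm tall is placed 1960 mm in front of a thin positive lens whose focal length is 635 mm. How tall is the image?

21.1 mm

1/d_i = 1/f − 1/d_o = 1/(635.0) − 1/(1960) = 0.001065, so d_i = 939.3 mm.
m = −d_i/d_o = -0.4792.
|h_i| = |m|·h_o = 0.4792 × 44 = 21.1 mm. The image is real, inverted and reduced, on the far side of the lens.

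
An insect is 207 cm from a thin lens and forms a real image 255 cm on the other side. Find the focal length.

Real image ⇒ d_i = +255 cm.
1/f = 1/d_o + 1/d_i = 1/(207) + 1/(255) = 0.008752, so f = 114 cm.
Since f is positive, the thin lens is converging.

f = 114 cm (converging)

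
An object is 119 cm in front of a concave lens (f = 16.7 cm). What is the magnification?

m = +0.123

For a concave lens, f = -16.7 cm.
1/d_i = 1/f − 1/d_o = 1/(-16.70) − 1/(119) = -0.06828, so d_i = -14.64 cm.
m = −d_i/d_o = −(-14.64)/(119) = +0.123.
The image is virtual, upright and reduced, on the same side as the object.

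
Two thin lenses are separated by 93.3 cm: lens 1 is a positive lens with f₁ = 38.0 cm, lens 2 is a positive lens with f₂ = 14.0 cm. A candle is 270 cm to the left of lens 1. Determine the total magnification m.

m = +0.0654

Lens 1: 1/d_i1 = 1/(38.0) − 1/(270) = 0.02261, so d_i1 = 44.22 cm; m₁ = −d_i1/d_o1 = -0.1638.
d_o2 = 93.3 − (44.22) = 49.08 cm.
Lens 2: 1/d_i2 = 1/(14.0) − 1/(49.08) = 0.05105, so d_i2 = 19.59 cm; m₂ = −d_i2/d_o2 = -0.3991.
m = m₁·m₂ = (-0.1638)(-0.3991) = +0.0654.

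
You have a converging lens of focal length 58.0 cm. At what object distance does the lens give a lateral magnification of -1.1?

111 cm

m = −d_i/d_o ⇒ d_i = −m·d_o.
1/f = 1/d_o + 1/d_i = 1/d_o − 1/(m·d_o) = (1 − 1/m)/d_o, so d_o = f(1 − 1/m) = (58.00)(1 − 1/(-1.1)) = 111 cm.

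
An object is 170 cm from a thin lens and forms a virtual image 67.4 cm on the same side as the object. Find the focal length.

Virtual image ⇒ d_i = −67.4 cm.
1/f = 1/d_o + 1/d_i = 1/(170) + 1/(-67.4) = -0.008954, so f = -112 cm.
Since f is negative, the thin lens is diverging.

f = -112 cm (diverging)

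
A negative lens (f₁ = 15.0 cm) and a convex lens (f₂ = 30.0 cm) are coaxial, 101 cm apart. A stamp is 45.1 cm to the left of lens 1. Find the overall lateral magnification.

f₁ = −15.0 cm (diverging).
Lens 1: 1/d_i1 = 1/(-15.0) − 1/(45.1) = -0.08884, so d_i1 = -11.26 cm; m₁ = −d_i1/d_o1 = +0.2497.
d_o2 = 101 − (-11.26) = 112.3 cm.
Lens 2: 1/d_i2 = 1/(30.0) − 1/(112.3) = 0.02443, so d_i2 = 40.94 cm; m₂ = −d_i2/d_o2 = -0.3645.
m = m₁·m₂ = (+0.2497)(-0.3645) = -0.0910.

m = -0.0910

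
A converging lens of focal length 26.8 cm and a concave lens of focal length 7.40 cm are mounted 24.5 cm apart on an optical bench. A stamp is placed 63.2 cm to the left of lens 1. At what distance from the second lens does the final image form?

11.1 cm

Lens 1: 1/d_i1 = 1/f₁ − 1/d_o1 = 1/(26.8) − 1/(63.2) = 0.02149, so d_i1 = 46.53 cm.
The intermediate image is 46.53 cm to the right of lens 1, which lies 22.03 cm to the right of lens 2 — a virtual object — so d_o2 = −22.03 cm.
Lens 2 is diverging, so f₂ = −7.40 cm.
Lens 2: 1/d_i2 = 1/f₂ − 1/d_o2 = 1/(-7.40) − 1/(-22.03) = -0.08974, so d_i2 = -11.1 cm.
The final image is virtual, 11.1 cm to the left of lens 2 (overall magnification ≈ 0.37).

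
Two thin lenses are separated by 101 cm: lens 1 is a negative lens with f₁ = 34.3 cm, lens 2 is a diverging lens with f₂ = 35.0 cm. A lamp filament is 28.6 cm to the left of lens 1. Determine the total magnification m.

m = +0.126

f₁ = −34.3 cm (diverging).
Lens 1: 1/d_i1 = 1/(-34.3) − 1/(28.6) = -0.06412, so d_i1 = -15.60 cm; m₁ = −d_i1/d_o1 = +0.5455.
d_o2 = 101 − (-15.60) = 116.6 cm.
f₂ = −35.0 cm (diverging).
Lens 2: 1/d_i2 = 1/(-35.0) − 1/(116.6) = -0.03715, so d_i2 = -26.92 cm; m₂ = −d_i2/d_o2 = +0.2309.
m = m₁·m₂ = (+0.5455)(+0.2309) = +0.126.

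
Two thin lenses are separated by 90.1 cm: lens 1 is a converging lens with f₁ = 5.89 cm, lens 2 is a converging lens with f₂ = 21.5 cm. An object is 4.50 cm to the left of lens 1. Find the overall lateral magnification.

Lens 1: 1/d_i1 = 1/(5.89) − 1/(4.50) = -0.05244, so d_i1 = -19.07 cm; m₁ = −d_i1/d_o1 = +4.238.
d_o2 = 90.1 − (-19.07) = 109.2 cm.
Lens 2: 1/d_i2 = 1/(21.5) − 1/(109.2) = 0.03735, so d_i2 = 26.77 cm; m₂ = −d_i2/d_o2 = -0.2452.
m = m₁·m₂ = (+4.238)(-0.2452) = -1.04.

m = -1.04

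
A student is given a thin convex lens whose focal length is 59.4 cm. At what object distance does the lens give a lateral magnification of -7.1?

m = −d_i/d_o ⇒ d_i = −m·d_o.
1/f = 1/d_o + 1/d_i = 1/d_o − 1/(m·d_o) = (1 − 1/m)/d_o, so d_o = f(1 − 1/m) = (59.40)(1 − 1/(-7.1)) = 67.8 cm.

67.8 cm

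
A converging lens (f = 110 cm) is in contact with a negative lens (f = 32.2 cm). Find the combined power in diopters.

P = -2.20 D

P₁ = 1/f₁ = 1/(1.10 m) = +0.9091 D; P₂ = 1/f₂ = 1/(-0.322 m) = -3.106 D.
For thin lenses in contact, P = P₁ + P₂ = (+0.9091) + (-3.106) = -2.20 D.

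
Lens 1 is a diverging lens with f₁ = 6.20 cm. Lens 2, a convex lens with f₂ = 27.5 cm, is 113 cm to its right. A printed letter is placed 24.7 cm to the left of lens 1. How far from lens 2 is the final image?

Lens 1 is diverging, so f₁ = −6.20 cm.
Lens 1: 1/d_i1 = 1/f₁ − 1/d_o1 = 1/(-6.20) − 1/(24.7) = -0.2018, so d_i1 = -4.956 cm.
The intermediate image is 4.956 cm to the left of lens 1 (virtual), which is 113 − (-4.956) = 118.0 cm to the left of lens 2, so d_o2 = +118.0 cm.
Lens 2: 1/d_i2 = 1/f₂ − 1/d_o2 = 1/(27.5) − 1/(118.0) = 0.02789, so d_i2 = 35.9 cm.
The final image is real, 35.9 cm to the right of lens 2 (overall magnification ≈ -0.061).

35.9 cm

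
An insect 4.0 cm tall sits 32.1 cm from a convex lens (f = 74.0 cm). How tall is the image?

7.06 cm

1/d_i = 1/f − 1/d_o = 1/(74.00) − 1/(32.1) = -0.01764, so d_i = -56.69 cm.
m = −d_i/d_o = +1.766.
|h_i| = |m|·h_o = 1.766 × 4.0 = 7.06 cm. The image is virtual, upright and enlarged, on the same side as the object.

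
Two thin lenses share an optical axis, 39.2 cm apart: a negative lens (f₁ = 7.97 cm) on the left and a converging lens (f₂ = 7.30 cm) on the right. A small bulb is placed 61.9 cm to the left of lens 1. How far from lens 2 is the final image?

Lens 1 is diverging, so f₁ = −7.97 cm.
Lens 1: 1/d_i1 = 1/f₁ − 1/d_o1 = 1/(-7.97) − 1/(61.9) = -0.1416, so d_i1 = -7.061 cm.
The intermediate image is 7.061 cm to the left of lens 1 (virtual), which is 39.2 − (-7.061) = 46.26 cm to the left of lens 2, so d_o2 = +46.26 cm.
Lens 2: 1/d_i2 = 1/f₂ − 1/d_o2 = 1/(7.30) − 1/(46.26) = 0.1154, so d_i2 = 8.67 cm.
The final image is real, 8.67 cm to the right of lens 2 (overall magnification ≈ -0.021).

8.67 cm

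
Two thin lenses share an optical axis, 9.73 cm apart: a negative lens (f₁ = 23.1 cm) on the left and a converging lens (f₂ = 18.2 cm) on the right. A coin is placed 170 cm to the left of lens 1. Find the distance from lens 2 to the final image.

Lens 1 is diverging, so f₁ = −23.1 cm.
Lens 1: 1/d_i1 = 1/f₁ − 1/d_o1 = 1/(-23.1) − 1/(170) = -0.04917, so d_i1 = -20.34 cm.
The intermediate image is 20.34 cm to the left of lens 1 (virtual), which is 9.73 − (-20.34) = 30.07 cm to the left of lens 2, so d_o2 = +30.07 cm.
Lens 2: 1/d_i2 = 1/f₂ − 1/d_o2 = 1/(18.2) − 1/(30.07) = 0.02169, so d_i2 = 46.1 cm.
The final image is real, 46.1 cm to the right of lens 2 (overall magnification ≈ -0.18).

46.1 cm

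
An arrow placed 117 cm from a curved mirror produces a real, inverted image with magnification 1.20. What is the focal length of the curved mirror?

m = −d_i/d_o ⇒ d_i = −m·d_o = −(-1.20)·(117) = 140.4 cm.
1/f = 1/d_o + 1/d_i = 1/(117) + 1/(140.4) = 0.01567, so f = 63.8 cm.
Since f is positive, the curved mirror is concave.

f = 63.8 cm (concave)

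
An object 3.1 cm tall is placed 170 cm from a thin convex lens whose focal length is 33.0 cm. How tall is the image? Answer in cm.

1/d_i = 1/f − 1/d_o = 1/(33.00) − 1/(170) = 0.02442, so d_i = 40.95 cm.
m = −d_i/d_o = -0.2409.
|h_i| = |m|·h_o = 0.2409 × 3.1 = 0.747 cm. The image is real, inverted and reduced, on the far side of the lens.

0.747 cm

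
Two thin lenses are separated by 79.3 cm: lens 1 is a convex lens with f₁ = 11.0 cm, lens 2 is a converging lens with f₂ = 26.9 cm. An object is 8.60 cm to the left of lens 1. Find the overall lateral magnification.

m = -1.34

Lens 1: 1/d_i1 = 1/(11.0) − 1/(8.60) = -0.02537, so d_i1 = -39.42 cm; m₁ = −d_i1/d_o1 = +4.584.
d_o2 = 79.3 − (-39.42) = 118.7 cm.
Lens 2: 1/d_i2 = 1/(26.9) − 1/(118.7) = 0.02875, so d_i2 = 34.78 cm; m₂ = −d_i2/d_o2 = -0.2930.
m = m₁·m₂ = (+4.584)(-0.2930) = -1.34.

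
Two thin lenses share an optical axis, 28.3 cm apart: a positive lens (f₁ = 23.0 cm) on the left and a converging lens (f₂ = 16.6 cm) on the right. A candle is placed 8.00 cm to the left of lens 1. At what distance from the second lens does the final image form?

Lens 1: 1/d_i1 = 1/f₁ − 1/d_o1 = 1/(23.0) − 1/(8.00) = -0.08152, so d_i1 = -12.27 cm.
The intermediate image is 12.27 cm to the left of lens 1 (virtual), which is 28.3 − (-12.27) = 40.57 cm to the left of lens 2, so d_o2 = +40.57 cm.
Lens 2: 1/d_i2 = 1/f₂ − 1/d_o2 = 1/(16.6) − 1/(40.57) = 0.03559, so d_i2 = 28.1 cm.
The final image is real, 28.1 cm to the right of lens 2 (overall magnification ≈ -1.1).

28.1 cm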